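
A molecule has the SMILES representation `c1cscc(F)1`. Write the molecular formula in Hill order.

Atom tally by fragment:
  thiophene ring core → C:4 H:4 S:1
  (− 1 ring H displaced by substituents)
  + F → F:1
Element totals:
  C: 4
  H: 3
  F: 1
  S: 1

C4H3FS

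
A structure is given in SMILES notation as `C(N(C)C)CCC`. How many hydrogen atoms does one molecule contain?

15

Atom tally by fragment:
  (CH3)2NCH2 → C:3 H:8 N:1
  CH2 → C:1 H:2
  CH2 → C:1 H:2
  CH3 → C:1 H:3
Element totals:
  C: 6
  H: 15
  N: 1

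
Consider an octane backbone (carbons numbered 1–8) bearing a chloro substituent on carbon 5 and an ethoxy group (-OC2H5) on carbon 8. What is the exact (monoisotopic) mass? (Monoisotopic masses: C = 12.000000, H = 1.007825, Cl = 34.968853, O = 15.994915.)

Atom tally by fragment:
  CH3 → C:1 H:3
  CH2 → C:1 H:2
  CH2 → C:1 H:2
  CH2 → C:1 H:2
  CH(Cl) → C:1 H:1 Cl:1
  CH2 → C:1 H:2
  CH2 → C:1 H:2
  CH2OC2H5 → C:3 H:7 O:1
Element totals:
  C: 10
  H: 21
  Cl: 1
  O: 1
Molecular formula: C10H21ClO.
  M = 10(12.0) + 21(1.007825) + 34.968853 + 15.994915
    = 120.000000 + 21.164325 + 34.968853 + 15.994915 = 192.128093

192.1281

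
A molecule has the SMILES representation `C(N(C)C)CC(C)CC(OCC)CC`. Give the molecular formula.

C12H27NO

Atom tally by fragment:
  (CH3)2NCH2 → C:3 H:8 N:1
  CH2 → C:1 H:2
  CH(CH3) → C:2 H:4
  CH2 → C:1 H:2
  CH(OC2H5) → C:3 H:6 O:1
  CH2 → C:1 H:2
  CH3 → C:1 H:3
Element totals:
  C: 12
  H: 27
  N: 1
  O: 1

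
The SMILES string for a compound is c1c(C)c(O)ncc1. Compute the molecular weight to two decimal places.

109.13 g/mol

Atom tally by fragment:
  pyridine ring core → C:5 H:5 N:1
  (− 2 ring H displaced by substituents)
  + CH3 → C:1 H:3
  + OH → O:1 H:1
Element totals:
  C: 6
  H: 7
  N: 1
  O: 1
Molecular formula: C6H7NO.
  M = 6(12.011) + 7(1.008) + 14.007 + 15.999
    = 72.066 + 7.056 + 14.007 + 15.999 = 109.128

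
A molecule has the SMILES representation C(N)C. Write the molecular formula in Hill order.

C2H7N

Atom tally by fragment:
  H2NCH2 → C:1 H:4 N:1
  CH3 → C:1 H:3
Element totals:
  C: 2
  H: 7
  N: 1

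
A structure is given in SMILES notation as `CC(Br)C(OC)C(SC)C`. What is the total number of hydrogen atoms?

Atom tally by fragment:
  CH3 → C:1 H:3
  CH(Br) → C:1 H:1 Br:1
  CH(OCH3) → C:2 H:4 O:1
  CH(SCH3) → C:2 H:4 S:1
  CH3 → C:1 H:3
Element totals:
  C: 7
  H: 15
  Br: 1
  O: 1
  S: 1

15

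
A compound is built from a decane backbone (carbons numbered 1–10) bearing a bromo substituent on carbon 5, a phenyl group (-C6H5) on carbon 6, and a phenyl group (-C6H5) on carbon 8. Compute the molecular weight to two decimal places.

Atom tally by fragment:
  CH3 → C:1 H:3
  CH2 → C:1 H:2
  CH2 → C:1 H:2
  CH2 → C:1 H:2
  CH(Br) → C:1 H:1 Br:1
  CH(C6H5) → C:7 H:6
  CH2 → C:1 H:2
  CH(C6H5) → C:7 H:6
  CH2 → C:1 H:2
  CH3 → C:1 H:3
Element totals:
  C: 22
  H: 29
  Br: 1
Molecular formula: C22H29Br.
  M = 22(12.011) + 29(1.008) + 79.904
    = 264.242 + 29.232 + 79.904 = 373.378

373.38 g/mol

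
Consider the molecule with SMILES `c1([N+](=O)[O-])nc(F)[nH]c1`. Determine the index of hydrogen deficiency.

Atom tally by fragment:
  imidazole ring core → C:3 H:4 N:2
  (− 2 ring H displaced by substituents)
  + NO2 → N:1 O:2
  + F → F:1
Element totals:
  C: 3
  H: 2
  F: 1
  N: 3
  O: 2
Molecular formula: C3H2FN3O2.
DoU = (2C + 2 + N − H − X) / 2 = (2·3 + 2 + 3 − 2 − 1) / 2 = 4.

4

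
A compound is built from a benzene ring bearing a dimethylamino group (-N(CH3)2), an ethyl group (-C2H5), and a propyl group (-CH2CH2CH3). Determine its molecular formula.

C13H21N

Atom tally by fragment:
  benzene ring core → C:6 H:6
  (− 3 ring H displaced by substituents)
  + N(CH3)2 → N:1 C:2 H:6
  + C2H5 → C:2 H:5
  + CH2CH2CH3 → C:3 H:7
Element totals:
  C: 13
  H: 21
  N: 1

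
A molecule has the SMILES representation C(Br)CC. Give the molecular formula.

Atom tally by fragment:
  BrCH2 → C:1 H:2 Br:1
  CH2 → C:1 H:2
  CH3 → C:1 H:3
Element totals:
  C: 3
  H: 7
  Br: 1

C3H7Br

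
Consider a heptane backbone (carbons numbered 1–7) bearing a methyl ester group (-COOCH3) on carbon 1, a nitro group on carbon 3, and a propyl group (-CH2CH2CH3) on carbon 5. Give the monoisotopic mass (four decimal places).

245.1627

Atom tally by fragment:
  CH3OOCCH2 → C:3 H:5 O:2
  CH2 → C:1 H:2
  CH(NO2) → C:1 H:1 N:1 O:2
  CH2 → C:1 H:2
  CH(CH2CH2CH3) → C:4 H:8
  CH2 → C:1 H:2
  CH3 → C:1 H:3
Element totals:
  C: 12
  H: 23
  N: 1
  O: 4
Molecular formula: C12H23NO4.
  M = 12(12.0) + 23(1.007825) + 14.003074 + 4(15.994915)
    = 144.000000 + 23.179975 + 14.003074 + 63.979660 = 245.162709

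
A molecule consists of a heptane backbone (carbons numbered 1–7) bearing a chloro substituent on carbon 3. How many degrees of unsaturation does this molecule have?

0

Atom tally by fragment:
  CH3 → C:1 H:3
  CH2 → C:1 H:2
  CH(Cl) → C:1 H:1 Cl:1
  CH2 → C:1 H:2
  CH2 → C:1 H:2
  CH2 → C:1 H:2
  CH3 → C:1 H:3
Element totals:
  C: 7
  H: 15
  Cl: 1
Molecular formula: C7H15Cl.
DoU = (2C + 2 + N − H − X) / 2 = (2·7 + 2 + 0 − 15 − 1) / 2 = 0.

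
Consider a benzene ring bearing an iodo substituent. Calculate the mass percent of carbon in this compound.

Atom tally by fragment:
  benzene ring core → C:6 H:6
  (− 1 ring H displaced by substituents)
  + I → I:1
Element totals:
  C: 6
  H: 5
  I: 1
Molecular formula: C6H5I.
Molar mass = 204.010 g/mol.
Mass from C: 6 × 12.011 = 72.066 g/mol.
%C = 72.066 / 204.010 × 100 = 35.32%.

35.32%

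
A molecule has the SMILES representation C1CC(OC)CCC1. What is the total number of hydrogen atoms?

Atom tally by fragment:
  cyclohexane ring core → C:6 H:12
  (− 1 ring H displaced by substituents)
  + OCH3 → C:1 H:3 O:1
Element totals:
  C: 7
  H: 14
  O: 1

14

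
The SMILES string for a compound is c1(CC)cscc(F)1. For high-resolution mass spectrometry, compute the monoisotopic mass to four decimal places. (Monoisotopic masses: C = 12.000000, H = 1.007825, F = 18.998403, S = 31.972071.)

130.0252

Atom tally by fragment:
  thiophene ring core → C:4 H:4 S:1
  (− 2 ring H displaced by substituents)
  + C2H5 → C:2 H:5
  + F → F:1
Element totals:
  C: 6
  H: 7
  F: 1
  S: 1
Molecular formula: C6H7FS.
  M = 6(12.0) + 7(1.007825) + 18.998403 + 31.972071
    = 72.000000 + 7.054775 + 18.998403 + 31.972071 = 130.025249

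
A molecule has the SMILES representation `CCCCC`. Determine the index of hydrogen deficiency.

Atom tally by fragment:
  CH3 → C:1 H:3
  CH2 → C:1 H:2
  CH2 → C:1 H:2
  CH2 → C:1 H:2
  CH3 → C:1 H:3
Element totals:
  C: 5
  H: 12
Molecular formula: C5H12.
DoU = (2C + 2 + N − H − X) / 2 = (2·5 + 2 + 0 − 12 − 0) / 2 = 0.

0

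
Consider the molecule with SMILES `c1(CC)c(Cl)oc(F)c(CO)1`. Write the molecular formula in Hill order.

Atom tally by fragment:
  furan ring core → C:4 H:4 O:1
  (− 4 ring H displaced by substituents)
  + C2H5 → C:2 H:5
  + Cl → Cl:1
  + F → F:1
  + CH2OH → C:1 H:3 O:1
Element totals:
  C: 7
  H: 8
  Cl: 1
  F: 1
  O: 2

C7H8ClFO2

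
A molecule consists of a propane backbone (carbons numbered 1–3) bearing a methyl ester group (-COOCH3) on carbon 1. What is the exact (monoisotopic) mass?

102.0681

Atom tally by fragment:
  CH3OOCCH2 → C:3 H:5 O:2
  CH2 → C:1 H:2
  CH3 → C:1 H:3
Element totals:
  C: 5
  H: 10
  O: 2
Molecular formula: C5H10O2.
  M = 5(12.0) + 10(1.007825) + 2(15.994915)
    = 60.000000 + 10.078250 + 31.989830 = 102.068080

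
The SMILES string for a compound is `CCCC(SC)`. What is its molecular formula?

Atom tally by fragment:
  CH3 → C:1 H:3
  CH2 → C:1 H:2
  CH2 → C:1 H:2
  CH2SCH3 → C:2 H:5 S:1
Element totals:
  C: 5
  H: 12
  S: 1

C5H12S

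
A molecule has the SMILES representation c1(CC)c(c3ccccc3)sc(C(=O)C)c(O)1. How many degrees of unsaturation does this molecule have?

Atom tally by fragment:
  thiophene ring core → C:4 H:4 S:1
  (− 4 ring H displaced by substituents)
  + C2H5 → C:2 H:5
  + C6H5 → C:6 H:5
  + COCH3 → C:2 H:3 O:1
  + OH → O:1 H:1
Element totals:
  C: 14
  H: 14
  O: 2
  S: 1
Molecular formula: C14H14O2S.
DoU = (2C + 2 + N − H − X) / 2 = (2·14 + 2 + 0 − 14 − 0) / 2 = 8.

8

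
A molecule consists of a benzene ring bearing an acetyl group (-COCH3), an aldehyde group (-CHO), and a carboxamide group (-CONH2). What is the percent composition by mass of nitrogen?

Atom tally by fragment:
  benzene ring core → C:6 H:6
  (− 3 ring H displaced by substituents)
  + COCH3 → C:2 H:3 O:1
  + CHO → C:1 H:1 O:1
  + CONH2 → C:1 H:2 O:1 N:1
Element totals:
  C: 10
  H: 9
  N: 1
  O: 3
Molecular formula: C10H9NO3.
Molar mass = 191.186 g/mol.
Mass from N: 1 × 14.007 = 14.007 g/mol.
%N = 14.007 / 191.186 × 100 = 7.33%.

7.33%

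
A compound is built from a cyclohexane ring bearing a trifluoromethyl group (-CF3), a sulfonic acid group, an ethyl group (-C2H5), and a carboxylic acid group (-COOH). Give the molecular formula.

C10H15F3O5S

Atom tally by fragment:
  cyclohexane ring core → C:6 H:12
  (− 4 ring H displaced by substituents)
  + CF3 → C:1 F:3
  + SO3H → S:1 O:3 H:1
  + C2H5 → C:2 H:5
  + COOH → C:1 H:1 O:2
Element totals:
  C: 10
  H: 15
  F: 3
  O: 5
  S: 1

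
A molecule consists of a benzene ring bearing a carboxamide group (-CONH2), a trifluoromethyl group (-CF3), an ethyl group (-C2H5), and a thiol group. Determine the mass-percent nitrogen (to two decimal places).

5.62%

Atom tally by fragment:
  benzene ring core → C:6 H:6
  (− 4 ring H displaced by substituents)
  + CONH2 → C:1 H:2 O:1 N:1
  + CF3 → C:1 F:3
  + C2H5 → C:2 H:5
  + SH → S:1 H:1
Element totals:
  C: 10
  H: 10
  F: 3
  N: 1
  O: 1
  S: 1
Molecular formula: C10H10F3NOS.
Molar mass = 249.250 g/mol.
Mass from N: 1 × 14.007 = 14.007 g/mol.
%N = 14.007 / 249.250 × 100 = 5.62%.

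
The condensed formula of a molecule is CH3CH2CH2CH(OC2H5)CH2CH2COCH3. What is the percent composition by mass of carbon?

69.72%

Atom tally by fragment:
  CH3 → C:1 H:3
  CH2 → C:1 H:2
  CH2 → C:1 H:2
  CH(OC2H5) → C:3 H:6 O:1
  CH2 → C:1 H:2
  CH2COCH3 → C:3 H:5 O:1
Element totals:
  C: 10
  H: 20
  O: 2
Molecular formula: C10H20O2.
Molar mass = 172.268 g/mol.
Mass from C: 10 × 12.011 = 120.110 g/mol.
%C = 120.110 / 172.268 × 100 = 69.72%.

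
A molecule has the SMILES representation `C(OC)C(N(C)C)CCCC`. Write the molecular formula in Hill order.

C9H21NO

Atom tally by fragment:
  CH3OCH2 → C:2 H:5 O:1
  CH(N(CH3)2) → C:3 H:7 N:1
  CH2 → C:1 H:2
  CH2 → C:1 H:2
  CH2 → C:1 H:2
  CH3 → C:1 H:3
Element totals:
  C: 9
  H: 21
  N: 1
  O: 1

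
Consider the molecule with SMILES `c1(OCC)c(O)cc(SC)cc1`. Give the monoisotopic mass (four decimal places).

Atom tally by fragment:
  benzene ring core → C:6 H:6
  (− 3 ring H displaced by substituents)
  + OC2H5 → C:2 H:5 O:1
  + OH → O:1 H:1
  + SCH3 → C:1 H:3 S:1
Element totals:
  C: 9
  H: 12
  O: 2
  S: 1
Molecular formula: C9H12O2S.
  M = 9(12.0) + 12(1.007825) + 2(15.994915) + 31.972071
    = 108.000000 + 12.093900 + 31.989830 + 31.972071 = 184.055801

184.0558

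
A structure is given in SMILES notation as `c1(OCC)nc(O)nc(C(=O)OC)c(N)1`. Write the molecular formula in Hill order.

C8H11N3O4

Atom tally by fragment:
  pyrimidine ring core → C:4 H:4 N:2
  (− 4 ring H displaced by substituents)
  + OC2H5 → C:2 H:5 O:1
  + OH → O:1 H:1
  + COOCH3 → C:2 H:3 O:2
  + NH2 → N:1 H:2
Element totals:
  C: 8
  H: 11
  N: 3
  O: 4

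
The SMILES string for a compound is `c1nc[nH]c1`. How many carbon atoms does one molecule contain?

3

Atom tally by fragment:
  imidazole ring core → C:3 H:4 N:2
Element totals:
  C: 3
  H: 4
  N: 2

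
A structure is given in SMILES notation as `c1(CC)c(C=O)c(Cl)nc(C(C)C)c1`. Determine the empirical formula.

Atom tally by fragment:
  pyridine ring core → C:5 H:5 N:1
  (− 4 ring H displaced by substituents)
  + C2H5 → C:2 H:5
  + CHO → C:1 H:1 O:1
  + Cl → Cl:1
  + CH(CH3)2 → C:3 H:7
Element totals:
  C: 11
  H: 14
  Cl: 1
  N: 1
  O: 1
Molecular formula: C11H14ClNO.
gcd of subscripts (11, 1, 14, 1, 1) = 1, so the empirical formula equals the molecular formula.

C11H14ClNO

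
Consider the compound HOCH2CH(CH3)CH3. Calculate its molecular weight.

74.12 g/mol

Element totals:
  C: 4
  H: 10
  O: 1
Molecular formula: C4H10O.
  M = 4(12.011) + 10(1.008) + 15.999
    = 48.044 + 10.080 + 15.999 = 74.123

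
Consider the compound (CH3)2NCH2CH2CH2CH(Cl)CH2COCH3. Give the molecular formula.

Atom tally by fragment:
  (CH3)2NCH2 → C:3 H:8 N:1
  CH2 → C:1 H:2
  CH2 → C:1 H:2
  CH(Cl) → C:1 H:1 Cl:1
  CH2COCH3 → C:3 H:5 O:1
Element totals:
  C: 9
  H: 18
  Cl: 1
  N: 1
  O: 1

C9H18ClNO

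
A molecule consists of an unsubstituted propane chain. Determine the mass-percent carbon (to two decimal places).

81.71%

Atom tally by fragment:
  CH3 → C:1 H:3
  CH2 → C:1 H:2
  CH3 → C:1 H:3
Element totals:
  C: 3
  H: 8
Molecular formula: C3H8.
Molar mass = 44.097 g/mol.
Mass from C: 3 × 12.011 = 36.033 g/mol.
%C = 36.033 / 44.097 × 100 = 81.71%.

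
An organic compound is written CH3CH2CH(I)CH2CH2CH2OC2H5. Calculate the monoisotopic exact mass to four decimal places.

256.0324

Atom tally by fragment:
  CH3 → C:1 H:3
  CH2 → C:1 H:2
  CH(I) → C:1 H:1 I:1
  CH2 → C:1 H:2
  CH2 → C:1 H:2
  CH2OC2H5 → C:3 H:7 O:1
Element totals:
  C: 8
  H: 17
  I: 1
  O: 1
Molecular formula: C8H17IO.
  M = 8(12.0) + 17(1.007825) + 126.904472 + 15.994915
    = 96.000000 + 17.133025 + 126.904472 + 15.994915 = 256.032412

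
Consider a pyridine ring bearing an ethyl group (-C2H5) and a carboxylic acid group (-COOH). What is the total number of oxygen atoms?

Atom tally by fragment:
  pyridine ring core → C:5 H:5 N:1
  (− 2 ring H displaced by substituents)
  + C2H5 → C:2 H:5
  + COOH → C:1 H:1 O:2
Element totals:
  C: 8
  H: 9
  N: 1
  O: 2

2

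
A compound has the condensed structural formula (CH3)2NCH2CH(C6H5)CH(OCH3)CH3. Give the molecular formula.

C13H21NO

Element totals:
  C: 13
  H: 21
  N: 1
  O: 1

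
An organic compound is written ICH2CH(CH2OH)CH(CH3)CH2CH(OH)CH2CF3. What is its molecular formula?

Atom tally by fragment:
  ICH2 → C:1 H:2 I:1
  CH(CH2OH) → C:2 H:4 O:1
  CH(CH3) → C:2 H:4
  CH2 → C:1 H:2
  CH(OH) → C:1 H:2 O:1
  CH2CF3 → C:2 H:2 F:3
Element totals:
  C: 9
  H: 16
  F: 3
  I: 1
  O: 2

C9H16F3IO2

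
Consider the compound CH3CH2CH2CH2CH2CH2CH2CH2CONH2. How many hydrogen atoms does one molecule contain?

19

Element totals:
  C: 9
  H: 19
  N: 1
  O: 1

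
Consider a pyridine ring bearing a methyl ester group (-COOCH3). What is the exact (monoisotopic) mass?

Atom tally by fragment:
  pyridine ring core → C:5 H:5 N:1
  (− 1 ring H displaced by substituents)
  + COOCH3 → C:2 H:3 O:2
Element totals:
  C: 7
  H: 7
  N: 1
  O: 2
Molecular formula: C7H7NO2.
  M = 7(12.0) + 7(1.007825) + 14.003074 + 2(15.994915)
    = 84.000000 + 7.054775 + 14.003074 + 31.989830 = 137.047679

137.0477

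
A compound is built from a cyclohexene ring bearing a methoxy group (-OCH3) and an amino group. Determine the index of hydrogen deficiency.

2

Atom tally by fragment:
  cyclohexene ring core → C:6 H:10
  (− 2 ring H displaced by substituents)
  + OCH3 → C:1 H:3 O:1
  + NH2 → N:1 H:2
Element totals:
  C: 7
  H: 13
  N: 1
  O: 1
Molecular formula: C7H13NO.
DoU = (2C + 2 + N − H − X) / 2 = (2·7 + 2 + 1 − 13 − 0) / 2 = 2.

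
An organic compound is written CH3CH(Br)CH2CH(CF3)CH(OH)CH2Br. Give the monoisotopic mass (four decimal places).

325.9129

Element totals:
  C: 7
  H: 11
  Br: 2
  F: 3
  O: 1
Molecular formula: C7H11Br2F3O.
  M = 7(12.0) + 11(1.007825) + 2(78.918338) + 3(18.998403) + 15.994915
    = 84.000000 + 11.086075 + 157.836676 + 56.995209 + 15.994915 = 325.912875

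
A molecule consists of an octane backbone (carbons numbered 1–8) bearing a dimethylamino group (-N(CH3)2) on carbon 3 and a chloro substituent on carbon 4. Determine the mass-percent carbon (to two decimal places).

62.64%

Atom tally by fragment:
  CH3 → C:1 H:3
  CH2 → C:1 H:2
  CH(N(CH3)2) → C:3 H:7 N:1
  CH(Cl) → C:1 H:1 Cl:1
  CH2 → C:1 H:2
  CH2 → C:1 H:2
  CH2 → C:1 H:2
  CH3 → C:1 H:3
Element totals:
  C: 10
  H: 22
  Cl: 1
  N: 1
Molecular formula: C10H22ClN.
Molar mass = 191.743 g/mol.
Mass from C: 10 × 12.011 = 120.110 g/mol.
%C = 120.110 / 191.743 × 100 = 62.64%.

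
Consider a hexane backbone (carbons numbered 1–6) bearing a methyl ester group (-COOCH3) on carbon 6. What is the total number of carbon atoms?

8

Atom tally by fragment:
  CH3 → C:1 H:3
  CH2 → C:1 H:2
  CH2 → C:1 H:2
  CH2 → C:1 H:2
  CH2 → C:1 H:2
  CH2COOCH3 → C:3 H:5 O:2
Element totals:
  C: 8
  H: 16
  O: 2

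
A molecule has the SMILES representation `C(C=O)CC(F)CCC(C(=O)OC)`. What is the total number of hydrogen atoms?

15

Atom tally by fragment:
  OHCCH2 → C:2 H:3 O:1
  CH2 → C:1 H:2
  CH(F) → C:1 H:1 F:1
  CH2 → C:1 H:2
  CH2 → C:1 H:2
  CH2COOCH3 → C:3 H:5 O:2
Element totals:
  C: 9
  H: 15
  F: 1
  O: 3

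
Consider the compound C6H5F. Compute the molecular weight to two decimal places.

96.10 g/mol

Element totals:
  C: 6
  H: 5
  F: 1
Molecular formula: C6H5F.
  M = 6(12.011) + 5(1.008) + 18.998
    = 72.066 + 5.040 + 18.998 = 96.104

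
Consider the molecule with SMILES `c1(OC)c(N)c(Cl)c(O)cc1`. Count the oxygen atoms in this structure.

Atom tally by fragment:
  benzene ring core → C:6 H:6
  (− 4 ring H displaced by substituents)
  + OCH3 → C:1 H:3 O:1
  + NH2 → N:1 H:2
  + Cl → Cl:1
  + OH → O:1 H:1
Element totals:
  C: 7
  H: 8
  Cl: 1
  N: 1
  O: 2

2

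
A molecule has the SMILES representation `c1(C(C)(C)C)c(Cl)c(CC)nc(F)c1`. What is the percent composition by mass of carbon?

61.25%

Atom tally by fragment:
  pyridine ring core → C:5 H:5 N:1
  (− 4 ring H displaced by substituents)
  + C(CH3)3 → C:4 H:9
  + Cl → Cl:1
  + C2H5 → C:2 H:5
  + F → F:1
Element totals:
  C: 11
  H: 15
  Cl: 1
  F: 1
  N: 1
Molecular formula: C11H15ClFN.
Molar mass = 215.696 g/mol.
Mass from C: 11 × 12.011 = 132.121 g/mol.
%C = 132.121 / 215.696 × 100 = 61.25%.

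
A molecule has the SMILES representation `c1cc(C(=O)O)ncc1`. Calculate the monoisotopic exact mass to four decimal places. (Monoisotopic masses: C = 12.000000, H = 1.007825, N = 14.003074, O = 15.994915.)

123.0320

Atom tally by fragment:
  pyridine ring core → C:5 H:5 N:1
  (− 1 ring H displaced by substituents)
  + COOH → C:1 H:1 O:2
Element totals:
  C: 6
  H: 5
  N: 1
  O: 2
Molecular formula: C6H5NO2.
  M = 6(12.0) + 5(1.007825) + 14.003074 + 2(15.994915)
    = 72.000000 + 5.039125 + 14.003074 + 31.989830 = 123.032029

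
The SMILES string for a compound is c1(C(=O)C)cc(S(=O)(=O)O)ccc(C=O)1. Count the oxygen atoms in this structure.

5

Atom tally by fragment:
  benzene ring core → C:6 H:6
  (− 3 ring H displaced by substituents)
  + COCH3 → C:2 H:3 O:1
  + SO3H → S:1 O:3 H:1
  + CHO → C:1 H:1 O:1
Element totals:
  C: 9
  H: 8
  O: 5
  S: 1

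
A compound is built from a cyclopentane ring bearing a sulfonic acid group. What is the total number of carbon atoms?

5

Atom tally by fragment:
  cyclopentane ring core → C:5 H:10
  (− 1 ring H displaced by substituents)
  + SO3H → S:1 O:3 H:1
Element totals:
  C: 5
  H: 10
  O: 3
  S: 1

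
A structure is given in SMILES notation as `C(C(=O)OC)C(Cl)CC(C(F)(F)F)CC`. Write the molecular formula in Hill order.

C9H14ClF3O2

Atom tally by fragment:
  CH3OOCCH2 → C:3 H:5 O:2
  CH(Cl) → C:1 H:1 Cl:1
  CH2 → C:1 H:2
  CH(CF3) → C:2 H:1 F:3
  CH2 → C:1 H:2
  CH3 → C:1 H:3
Element totals:
  C: 9
  H: 14
  Cl: 1
  F: 3
  O: 2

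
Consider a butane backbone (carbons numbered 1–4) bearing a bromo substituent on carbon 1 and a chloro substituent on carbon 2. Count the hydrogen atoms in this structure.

8

Atom tally by fragment:
  BrCH2 → C:1 H:2 Br:1
  CH(Cl) → C:1 H:1 Cl:1
  CH2 → C:1 H:2
  CH3 → C:1 H:3
Element totals:
  C: 4
  H: 8
  Br: 1
  Cl: 1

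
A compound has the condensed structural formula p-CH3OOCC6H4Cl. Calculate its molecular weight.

Element totals:
  C: 8
  H: 7
  Cl: 1
  O: 2
Molecular formula: C8H7ClO2.
  M = 8(12.011) + 7(1.008) + 35.45 + 2(15.999)
    = 96.088 + 7.056 + 35.450 + 31.998 = 170.592

170.59 g/mol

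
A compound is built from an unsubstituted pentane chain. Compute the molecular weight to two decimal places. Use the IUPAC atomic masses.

72.15 g/mol

Atom tally by fragment:
  CH3 → C:1 H:3
  CH2 → C:1 H:2
  CH2 → C:1 H:2
  CH2 → C:1 H:2
  CH3 → C:1 H:3
Element totals:
  C: 5
  H: 12
Molecular formula: C5H12.
  M = 5(12.011) + 12(1.008)
    = 60.055 + 12.096 = 72.151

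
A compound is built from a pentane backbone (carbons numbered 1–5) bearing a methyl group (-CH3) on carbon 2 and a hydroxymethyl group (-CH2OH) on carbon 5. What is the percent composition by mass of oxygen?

Atom tally by fragment:
  CH3 → C:1 H:3
  CH(CH3) → C:2 H:4
  CH2 → C:1 H:2
  CH2 → C:1 H:2
  CH2CH2OH → C:2 H:5 O:1
Element totals:
  C: 7
  H: 16
  O: 1
Molecular formula: C7H16O.
Molar mass = 116.204 g/mol.
Mass from O: 1 × 15.999 = 15.999 g/mol.
%O = 15.999 / 116.204 × 100 = 13.77%.

13.77%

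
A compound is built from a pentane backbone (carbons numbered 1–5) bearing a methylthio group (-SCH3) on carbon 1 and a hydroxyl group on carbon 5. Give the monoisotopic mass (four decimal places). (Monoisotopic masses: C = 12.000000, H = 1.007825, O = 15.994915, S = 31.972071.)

134.0765

Atom tally by fragment:
  CH3SCH2 → C:2 H:5 S:1
  CH2 → C:1 H:2
  CH2 → C:1 H:2
  CH2 → C:1 H:2
  CH2OH → C:1 H:3 O:1
Element totals:
  C: 6
  H: 14
  O: 1
  S: 1
Molecular formula: C6H14OS.
  M = 6(12.0) + 14(1.007825) + 15.994915 + 31.972071
    = 72.000000 + 14.109550 + 15.994915 + 31.972071 = 134.076536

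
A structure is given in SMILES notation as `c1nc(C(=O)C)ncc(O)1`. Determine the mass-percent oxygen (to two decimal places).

Atom tally by fragment:
  pyrimidine ring core → C:4 H:4 N:2
  (− 2 ring H displaced by substituents)
  + COCH3 → C:2 H:3 O:1
  + OH → O:1 H:1
Element totals:
  C: 6
  H: 6
  N: 2
  O: 2
Molecular formula: C6H6N2O2.
Molar mass = 138.126 g/mol.
Mass from O: 2 × 15.999 = 31.998 g/mol.
%O = 31.998 / 138.126 × 100 = 23.17%.

23.17%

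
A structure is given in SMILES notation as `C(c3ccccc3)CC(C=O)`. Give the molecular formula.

C10H12O

Atom tally by fragment:
  C6H5CH2 → C:7 H:7
  CH2 → C:1 H:2
  CH2CHO → C:2 H:3 O:1
Element totals:
  C: 10
  H: 12
  O: 1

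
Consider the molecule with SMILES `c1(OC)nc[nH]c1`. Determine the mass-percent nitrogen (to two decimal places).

28.56%

Atom tally by fragment:
  imidazole ring core → C:3 H:4 N:2
  (− 1 ring H displaced by substituents)
  + OCH3 → C:1 H:3 O:1
Element totals:
  C: 4
  H: 6
  N: 2
  O: 1
Molecular formula: C4H6N2O.
Molar mass = 98.105 g/mol.
Mass from N: 2 × 14.007 = 28.014 g/mol.
%N = 28.014 / 98.105 × 100 = 28.56%.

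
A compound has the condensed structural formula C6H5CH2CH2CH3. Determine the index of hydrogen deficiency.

4

Element totals:
  C: 9
  H: 12
Molecular formula: C9H12.
DoU = (2C + 2 + N − H − X) / 2 = (2·9 + 2 + 0 − 12 − 0) / 2 = 4.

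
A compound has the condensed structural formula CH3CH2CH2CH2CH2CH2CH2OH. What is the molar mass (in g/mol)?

116.20 g/mol

Element totals:
  C: 7
  H: 16
  O: 1
Molecular formula: C7H16O.
  M = 7(12.011) + 16(1.008) + 15.999
    = 84.077 + 16.128 + 15.999 = 116.204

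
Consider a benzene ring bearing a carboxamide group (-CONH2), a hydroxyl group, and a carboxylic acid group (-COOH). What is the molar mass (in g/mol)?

181.15 g/mol

Atom tally by fragment:
  benzene ring core → C:6 H:6
  (− 3 ring H displaced by substituents)
  + CONH2 → C:1 H:2 O:1 N:1
  + OH → O:1 H:1
  + COOH → C:1 H:1 O:2
Element totals:
  C: 8
  H: 7
  N: 1
  O: 4
Molecular formula: C8H7NO4.
  M = 8(12.011) + 7(1.008) + 14.007 + 4(15.999)
    = 96.088 + 7.056 + 14.007 + 63.996 = 181.147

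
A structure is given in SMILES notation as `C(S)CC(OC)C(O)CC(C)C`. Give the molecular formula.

C9H20O2S

Atom tally by fragment:
  HSCH2 → C:1 H:3 S:1
  CH2 → C:1 H:2
  CH(OCH3) → C:2 H:4 O:1
  CH(OH) → C:1 H:2 O:1
  CH2 → C:1 H:2
  CH(CH3) → C:2 H:4
  CH3 → C:1 H:3
Element totals:
  C: 9
  H: 20
  O: 2
  S: 1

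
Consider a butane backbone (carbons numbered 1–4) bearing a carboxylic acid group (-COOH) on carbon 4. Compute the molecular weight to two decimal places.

Atom tally by fragment:
  CH3 → C:1 H:3
  CH2 → C:1 H:2
  CH2 → C:1 H:2
  CH2COOH → C:2 H:3 O:2
Element totals:
  C: 5
  H: 10
  O: 2
Molecular formula: C5H10O2.
  M = 5(12.011) + 10(1.008) + 2(15.999)
    = 60.055 + 10.080 + 31.998 = 102.133

102.13 g/mol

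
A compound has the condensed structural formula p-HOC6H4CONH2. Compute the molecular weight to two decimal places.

137.14 g/mol

Atom tally by fragment:
  benzene ring core → C:6 H:6
  (− 2 ring H displaced by substituents)
  + OH → O:1 H:1
  + CONH2 → C:1 H:2 O:1 N:1
Element totals:
  C: 7
  H: 7
  N: 1
  O: 2
Molecular formula: C7H7NO2.
  M = 7(12.011) + 7(1.008) + 14.007 + 2(15.999)
    = 84.077 + 7.056 + 14.007 + 31.998 = 137.138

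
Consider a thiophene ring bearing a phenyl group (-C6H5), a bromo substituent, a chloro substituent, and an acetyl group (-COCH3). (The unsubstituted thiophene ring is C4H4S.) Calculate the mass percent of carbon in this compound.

Atom tally by fragment:
  thiophene ring core → C:4 H:4 S:1
  (− 4 ring H displaced by substituents)
  + C6H5 → C:6 H:5
  + Br → Br:1
  + Cl → Cl:1
  + COCH3 → C:2 H:3 O:1
Element totals:
  C: 12
  H: 8
  Br: 1
  Cl: 1
  O: 1
  S: 1
Molecular formula: C12H8BrClOS.
Molar mass = 315.609 g/mol.
Mass from C: 12 × 12.011 = 144.132 g/mol.
%C = 144.132 / 315.609 × 100 = 45.67%.

45.67%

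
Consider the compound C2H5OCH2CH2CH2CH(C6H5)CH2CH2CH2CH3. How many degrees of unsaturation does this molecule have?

Atom tally by fragment:
  C2H5OCH2 → C:3 H:7 O:1
  CH2 → C:1 H:2
  CH2 → C:1 H:2
  CH(C6H5) → C:7 H:6
  CH2 → C:1 H:2
  CH2 → C:1 H:2
  CH2 → C:1 H:2
  CH3 → C:1 H:3
Element totals:
  C: 16
  H: 26
  O: 1
Molecular formula: C16H26O.
DoU = (2C + 2 + N − H − X) / 2 = (2·16 + 2 + 0 − 26 − 0) / 2 = 4.

4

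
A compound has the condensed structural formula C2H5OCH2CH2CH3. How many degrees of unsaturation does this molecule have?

Atom tally by fragment:
  C2H5OCH2 → C:3 H:7 O:1
  CH2 → C:1 H:2
  CH3 → C:1 H:3
Element totals:
  C: 5
  H: 12
  O: 1
Molecular formula: C5H12O.
DoU = (2C + 2 + N − H − X) / 2 = (2·5 + 2 + 0 − 12 − 0) / 2 = 0.

0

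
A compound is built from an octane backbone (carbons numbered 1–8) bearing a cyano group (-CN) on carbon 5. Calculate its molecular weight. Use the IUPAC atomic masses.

Atom tally by fragment:
  CH3 → C:1 H:3
  CH2 → C:1 H:2
  CH2 → C:1 H:2
  CH2 → C:1 H:2
  CH(CN) → C:2 H:1 N:1
  CH2 → C:1 H:2
  CH2 → C:1 H:2
  CH3 → C:1 H:3
Element totals:
  C: 9
  H: 17
  N: 1
Molecular formula: C9H17N.
  M = 9(12.011) + 17(1.008) + 14.007
    = 108.099 + 17.136 + 14.007 = 139.242

139.24 g/mol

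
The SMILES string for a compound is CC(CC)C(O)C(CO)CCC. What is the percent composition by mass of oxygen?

Atom tally by fragment:
  CH3 → C:1 H:3
  CH(C2H5) → C:3 H:6
  CH(OH) → C:1 H:2 O:1
  CH(CH2OH) → C:2 H:4 O:1
  CH2 → C:1 H:2
  CH2 → C:1 H:2
  CH3 → C:1 H:3
Element totals:
  C: 10
  H: 22
  O: 2
Molecular formula: C10H22O2.
Molar mass = 174.284 g/mol.
Mass from O: 2 × 15.999 = 31.998 g/mol.
%O = 31.998 / 174.284 × 100 = 18.36%.

18.36%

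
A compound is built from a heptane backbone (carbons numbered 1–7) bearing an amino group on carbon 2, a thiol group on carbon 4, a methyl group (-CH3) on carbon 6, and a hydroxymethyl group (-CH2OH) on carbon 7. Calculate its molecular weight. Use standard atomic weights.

Atom tally by fragment:
  CH3 → C:1 H:3
  CH(NH2) → C:1 H:3 N:1
  CH2 → C:1 H:2
  CH(SH) → C:1 H:2 S:1
  CH2 → C:1 H:2
  CH(CH3) → C:2 H:4
  CH2CH2OH → C:2 H:5 O:1
Element totals:
  C: 9
  H: 21
  N: 1
  O: 1
  S: 1
Molecular formula: C9H21NOS.
  M = 9(12.011) + 21(1.008) + 14.007 + 15.999 + 32.06
    = 108.099 + 21.168 + 14.007 + 15.999 + 32.060 = 191.333

191.33 g/mol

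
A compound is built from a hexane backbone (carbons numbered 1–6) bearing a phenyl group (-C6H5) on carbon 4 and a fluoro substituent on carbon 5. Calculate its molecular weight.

Atom tally by fragment:
  CH3 → C:1 H:3
  CH2 → C:1 H:2
  CH2 → C:1 H:2
  CH(C6H5) → C:7 H:6
  CH(F) → C:1 H:1 F:1
  CH3 → C:1 H:3
Element totals:
  C: 12
  H: 17
  F: 1
Molecular formula: C12H17F.
  M = 12(12.011) + 17(1.008) + 18.998
    = 144.132 + 17.136 + 18.998 = 180.266

180.27 g/mol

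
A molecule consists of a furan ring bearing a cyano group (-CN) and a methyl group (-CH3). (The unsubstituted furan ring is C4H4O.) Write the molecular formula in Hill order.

Atom tally by fragment:
  furan ring core → C:4 H:4 O:1
  (− 2 ring H displaced by substituents)
  + CN → C:1 N:1
  + CH3 → C:1 H:3
Element totals:
  C: 6
  H: 5
  N: 1
  O: 1

C6H5NO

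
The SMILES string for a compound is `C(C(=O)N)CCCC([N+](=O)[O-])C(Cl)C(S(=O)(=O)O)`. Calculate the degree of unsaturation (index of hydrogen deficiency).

Atom tally by fragment:
  H2NOCCH2 → C:2 H:4 O:1 N:1
  CH2 → C:1 H:2
  CH2 → C:1 H:2
  CH2 → C:1 H:2
  CH(NO2) → C:1 H:1 N:1 O:2
  CH(Cl) → C:1 H:1 Cl:1
  CH2SO3H → C:1 H:3 S:1 O:3
Element totals:
  C: 8
  H: 15
  Cl: 1
  N: 2
  O: 6
  S: 1
Molecular formula: C8H15ClN2O6S.
DoU = (2C + 2 + N − H − X) / 2 = (2·8 + 2 + 2 − 15 − 1) / 2 = 2.

2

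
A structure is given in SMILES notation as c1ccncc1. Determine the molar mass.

79.10 g/mol

Atom tally by fragment:
  pyridine ring core → C:5 H:5 N:1
Element totals:
  C: 5
  H: 5
  N: 1
Molecular formula: C5H5N.
  M = 5(12.011) + 5(1.008) + 14.007
    = 60.055 + 5.040 + 14.007 = 79.102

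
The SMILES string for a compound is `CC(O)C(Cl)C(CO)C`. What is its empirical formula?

Atom tally by fragment:
  CH3 → C:1 H:3
  CH(OH) → C:1 H:2 O:1
  CH(Cl) → C:1 H:1 Cl:1
  CH(CH2OH) → C:2 H:4 O:1
  CH3 → C:1 H:3
Element totals:
  C: 6
  H: 13
  Cl: 1
  O: 2
Molecular formula: C6H13ClO2.
gcd of subscripts (6, 1, 13, 2) = 1, so the empirical formula equals the molecular formula.

C6H13ClO2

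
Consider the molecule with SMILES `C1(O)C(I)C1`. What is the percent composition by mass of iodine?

Atom tally by fragment:
  cyclopropane ring core → C:3 H:6
  (− 2 ring H displaced by substituents)
  + OH → O:1 H:1
  + I → I:1
Element totals:
  C: 3
  H: 5
  I: 1
  O: 1
Molecular formula: C3H5IO.
Molar mass = 183.976 g/mol.
Mass from I: 1 × 126.904 = 126.904 g/mol.
%I = 126.904 / 183.976 × 100 = 68.98%.

68.98%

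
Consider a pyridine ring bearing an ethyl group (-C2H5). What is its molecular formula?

C7H9N

Atom tally by fragment:
  pyridine ring core → C:5 H:5 N:1
  (− 1 ring H displaced by substituents)
  + C2H5 → C:2 H:5
Element totals:
  C: 7
  H: 9
  N: 1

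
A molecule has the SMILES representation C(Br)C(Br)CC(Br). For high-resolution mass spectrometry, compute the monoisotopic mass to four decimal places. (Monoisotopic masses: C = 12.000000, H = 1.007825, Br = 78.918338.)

Atom tally by fragment:
  BrCH2 → C:1 H:2 Br:1
  CH(Br) → C:1 H:1 Br:1
  CH2 → C:1 H:2
  CH2Br → C:1 H:2 Br:1
Element totals:
  C: 4
  H: 7
  Br: 3
Molecular formula: C4H7Br3.
  M = 4(12.0) + 7(1.007825) + 3(78.918338)
    = 48.000000 + 7.054775 + 236.755014 = 291.809789

291.8098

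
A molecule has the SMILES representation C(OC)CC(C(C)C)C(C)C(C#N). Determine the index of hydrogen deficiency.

Atom tally by fragment:
  CH3OCH2 → C:2 H:5 O:1
  CH2 → C:1 H:2
  CH(CH(CH3)2) → C:4 H:8
  CH(CH3) → C:2 H:4
  CH2CN → C:2 H:2 N:1
Element totals:
  C: 11
  H: 21
  N: 1
  O: 1
Molecular formula: C11H21NO.
DoU = (2C + 2 + N − H − X) / 2 = (2·11 + 2 + 1 − 21 − 0) / 2 = 2.

2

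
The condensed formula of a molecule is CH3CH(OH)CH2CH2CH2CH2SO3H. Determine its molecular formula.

C6H14O4S

Atom tally by fragment:
  CH3 → C:1 H:3
  CH(OH) → C:1 H:2 O:1
  CH2 → C:1 H:2
  CH2 → C:1 H:2
  CH2 → C:1 H:2
  CH2SO3H → C:1 H:3 S:1 O:3
Element totals:
  C: 6
  H: 14
  O: 4
  S: 1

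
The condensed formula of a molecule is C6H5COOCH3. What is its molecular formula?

Element totals:
  C: 8
  H: 8
  O: 2

C8H8O2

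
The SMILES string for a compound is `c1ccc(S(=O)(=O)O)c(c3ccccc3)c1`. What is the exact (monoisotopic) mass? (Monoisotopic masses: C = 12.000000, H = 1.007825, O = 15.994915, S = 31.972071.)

234.0351

Atom tally by fragment:
  benzene ring core → C:6 H:6
  (− 2 ring H displaced by substituents)
  + SO3H → S:1 O:3 H:1
  + C6H5 → C:6 H:5
Element totals:
  C: 12
  H: 10
  O: 3
  S: 1
Molecular formula: C12H10O3S.
  M = 12(12.0) + 10(1.007825) + 3(15.994915) + 31.972071
    = 144.000000 + 10.078250 + 47.984745 + 31.972071 = 234.035066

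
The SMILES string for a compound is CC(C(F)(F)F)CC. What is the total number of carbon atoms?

5

Atom tally by fragment:
  CH3 → C:1 H:3
  CH(CF3) → C:2 H:1 F:3
  CH2 → C:1 H:2
  CH3 → C:1 H:3
Element totals:
  C: 5
  H: 9
  F: 3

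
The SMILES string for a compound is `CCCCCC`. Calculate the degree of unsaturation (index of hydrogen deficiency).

Atom tally by fragment:
  CH3 → C:1 H:3
  CH2 → C:1 H:2
  CH2 → C:1 H:2
  CH2 → C:1 H:2
  CH2 → C:1 H:2
  CH3 → C:1 H:3
Element totals:
  C: 6
  H: 14
Molecular formula: C6H14.
DoU = (2C + 2 + N − H − X) / 2 = (2·6 + 2 + 0 − 14 − 0) / 2 = 0.

0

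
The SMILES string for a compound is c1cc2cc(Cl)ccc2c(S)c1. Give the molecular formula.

C10H7ClS

Atom tally by fragment:
  naphthalene ring system core → C:10 H:8
  (− 2 ring H displaced by substituents)
  + Cl → Cl:1
  + SH → S:1 H:1
Element totals:
  C: 10
  H: 7
  Cl: 1
  S: 1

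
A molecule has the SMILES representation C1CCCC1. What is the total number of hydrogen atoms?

Atom tally by fragment:
  cyclopentane ring core → C:5 H:10
Element totals:
  C: 5
  H: 10

10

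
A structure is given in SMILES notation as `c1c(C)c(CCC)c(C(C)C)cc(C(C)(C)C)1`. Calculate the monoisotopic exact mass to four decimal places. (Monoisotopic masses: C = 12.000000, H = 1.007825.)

232.2191

Atom tally by fragment:
  benzene ring core → C:6 H:6
  (− 4 ring H displaced by substituents)
  + CH3 → C:1 H:3
  + CH2CH2CH3 → C:3 H:7
  + CH(CH3)2 → C:3 H:7
  + C(CH3)3 → C:4 H:9
Element totals:
  C: 17
  H: 28
Molecular formula: C17H28.
  M = 17(12.0) + 28(1.007825)
    = 204.000000 + 28.219100 = 232.219100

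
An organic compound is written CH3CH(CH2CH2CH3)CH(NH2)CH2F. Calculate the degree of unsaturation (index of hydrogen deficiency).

0

Element totals:
  C: 7
  H: 16
  F: 1
  N: 1
Molecular formula: C7H16FN.
DoU = (2C + 2 + N − H − X) / 2 = (2·7 + 2 + 1 − 16 − 1) / 2 = 0.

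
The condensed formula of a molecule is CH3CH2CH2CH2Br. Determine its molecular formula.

Element totals:
  C: 4
  H: 9
  Br: 1

C4H9Br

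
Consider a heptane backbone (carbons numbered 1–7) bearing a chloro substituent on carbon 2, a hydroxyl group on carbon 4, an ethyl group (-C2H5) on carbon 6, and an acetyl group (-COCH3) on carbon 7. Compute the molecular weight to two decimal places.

220.74 g/mol

Atom tally by fragment:
  CH3 → C:1 H:3
  CH(Cl) → C:1 H:1 Cl:1
  CH2 → C:1 H:2
  CH(OH) → C:1 H:2 O:1
  CH2 → C:1 H:2
  CH(C2H5) → C:3 H:6
  CH2COCH3 → C:3 H:5 O:1
Element totals:
  C: 11
  H: 21
  Cl: 1
  O: 2
Molecular formula: C11H21ClO2.
  M = 11(12.011) + 21(1.008) + 35.45 + 2(15.999)
    = 132.121 + 21.168 + 35.450 + 31.998 = 220.737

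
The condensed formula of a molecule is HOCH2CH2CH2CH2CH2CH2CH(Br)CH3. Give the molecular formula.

C8H17BrO

Element totals:
  C: 8
  H: 17
  Br: 1
  O: 1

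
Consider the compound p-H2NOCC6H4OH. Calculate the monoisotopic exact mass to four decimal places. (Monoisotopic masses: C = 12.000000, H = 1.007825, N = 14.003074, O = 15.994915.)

Atom tally by fragment:
  benzene ring core → C:6 H:6
  (− 2 ring H displaced by substituents)
  + CONH2 → C:1 H:2 O:1 N:1
  + OH → O:1 H:1
Element totals:
  C: 7
  H: 7
  N: 1
  O: 2
Molecular formula: C7H7NO2.
  M = 7(12.0) + 7(1.007825) + 14.003074 + 2(15.994915)
    = 84.000000 + 7.054775 + 14.003074 + 31.989830 = 137.047679

137.0477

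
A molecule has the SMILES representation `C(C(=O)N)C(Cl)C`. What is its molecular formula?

Atom tally by fragment:
  H2NOCCH2 → C:2 H:4 O:1 N:1
  CH(Cl) → C:1 H:1 Cl:1
  CH3 → C:1 H:3
Element totals:
  C: 4
  H: 8
  Cl: 1
  N: 1
  O: 1

C4H8ClNO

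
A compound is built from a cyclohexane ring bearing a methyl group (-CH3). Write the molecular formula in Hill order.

Atom tally by fragment:
  cyclohexane ring core → C:6 H:12
  (− 1 ring H displaced by substituents)
  + CH3 → C:1 H:3
Element totals:
  C: 7
  H: 14

C7H14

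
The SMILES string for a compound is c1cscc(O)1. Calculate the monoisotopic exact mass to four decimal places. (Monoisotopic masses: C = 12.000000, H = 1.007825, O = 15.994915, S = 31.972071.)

Atom tally by fragment:
  thiophene ring core → C:4 H:4 S:1
  (− 1 ring H displaced by substituents)
  + OH → O:1 H:1
Element totals:
  C: 4
  H: 4
  O: 1
  S: 1
Molecular formula: C4H4OS.
  M = 4(12.0) + 4(1.007825) + 15.994915 + 31.972071
    = 48.000000 + 4.031300 + 15.994915 + 31.972071 = 99.998286

99.9983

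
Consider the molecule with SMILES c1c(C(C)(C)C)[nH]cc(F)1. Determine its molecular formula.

Atom tally by fragment:
  pyrrole ring core → C:4 H:5 N:1
  (− 2 ring H displaced by substituents)
  + C(CH3)3 → C:4 H:9
  + F → F:1
Element totals:
  C: 8
  H: 12
  F: 1
  N: 1

C8H12FN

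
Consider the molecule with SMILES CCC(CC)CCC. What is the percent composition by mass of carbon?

Atom tally by fragment:
  CH3 → C:1 H:3
  CH2 → C:1 H:2
  CH(C2H5) → C:3 H:6
  CH2 → C:1 H:2
  CH2 → C:1 H:2
  CH3 → C:1 H:3
Element totals:
  C: 8
  H: 18
Molecular formula: C8H18.
Molar mass = 114.232 g/mol.
Mass from C: 8 × 12.011 = 96.088 g/mol.
%C = 96.088 / 114.232 × 100 = 84.12%.

84.12%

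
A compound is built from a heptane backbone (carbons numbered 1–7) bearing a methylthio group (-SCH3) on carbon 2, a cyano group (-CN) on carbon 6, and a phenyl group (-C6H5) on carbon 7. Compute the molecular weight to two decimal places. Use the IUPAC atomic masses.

Atom tally by fragment:
  CH3 → C:1 H:3
  CH(SCH3) → C:2 H:4 S:1
  CH2 → C:1 H:2
  CH2 → C:1 H:2
  CH2 → C:1 H:2
  CH(CN) → C:2 H:1 N:1
  CH2C6H5 → C:7 H:7
Element totals:
  C: 15
  H: 21
  N: 1
  S: 1
Molecular formula: C15H21NS.
  M = 15(12.011) + 21(1.008) + 14.007 + 32.06
    = 180.165 + 21.168 + 14.007 + 32.060 = 247.400

247.40 g/mol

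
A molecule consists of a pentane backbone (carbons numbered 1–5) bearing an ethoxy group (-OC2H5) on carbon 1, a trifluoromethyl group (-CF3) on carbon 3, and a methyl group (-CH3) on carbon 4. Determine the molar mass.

Atom tally by fragment:
  C2H5OCH2 → C:3 H:7 O:1
  CH2 → C:1 H:2
  CH(CF3) → C:2 H:1 F:3
  CH(CH3) → C:2 H:4
  CH3 → C:1 H:3
Element totals:
  C: 9
  H: 17
  F: 3
  O: 1
Molecular formula: C9H17F3O.
  M = 9(12.011) + 17(1.008) + 3(18.998) + 15.999
    = 108.099 + 17.136 + 56.994 + 15.999 = 198.228

198.23 g/mol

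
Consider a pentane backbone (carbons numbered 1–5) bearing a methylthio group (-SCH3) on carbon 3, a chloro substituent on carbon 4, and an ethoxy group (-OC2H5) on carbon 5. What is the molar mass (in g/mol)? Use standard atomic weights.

196.73 g/mol

Atom tally by fragment:
  CH3 → C:1 H:3
  CH2 → C:1 H:2
  CH(SCH3) → C:2 H:4 S:1
  CH(Cl) → C:1 H:1 Cl:1
  CH2OC2H5 → C:3 H:7 O:1
Element totals:
  C: 8
  H: 17
  Cl: 1
  O: 1
  S: 1
Molecular formula: C8H17ClOS.
  M = 8(12.011) + 17(1.008) + 35.45 + 15.999 + 32.06
    = 96.088 + 17.136 + 35.450 + 15.999 + 32.060 = 196.733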